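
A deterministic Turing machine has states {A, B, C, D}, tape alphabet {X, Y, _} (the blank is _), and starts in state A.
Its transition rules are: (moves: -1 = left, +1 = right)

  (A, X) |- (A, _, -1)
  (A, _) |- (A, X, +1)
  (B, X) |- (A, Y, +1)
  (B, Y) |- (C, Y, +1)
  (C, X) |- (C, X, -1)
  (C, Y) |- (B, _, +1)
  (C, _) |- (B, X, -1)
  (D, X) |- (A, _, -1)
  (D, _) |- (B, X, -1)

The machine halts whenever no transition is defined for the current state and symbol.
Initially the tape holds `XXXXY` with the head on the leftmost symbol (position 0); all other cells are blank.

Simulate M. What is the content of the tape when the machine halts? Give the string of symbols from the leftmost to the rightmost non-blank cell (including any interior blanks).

XXXXXXXXY

state=A head=0 tape=____[X]XXXY   (A,X)→(A,_,-1)
state=A head=-1 tape=___[_]_XXXY   (A,_)→(A,X,+1)
state=A head=0 tape=___X[_]XXXY   (A,_)→(A,X,+1)
state=A head=1 tape=___XX[X]XXY   (A,X)→(A,_,-1)
state=A head=0 tape=___X[X]_XXY   (A,X)→(A,_,-1)
state=A head=-1 tape=___[X]__XXY   (A,X)→(A,_,-1)
state=A head=-2 tape=__[_]___XXY   (A,_)→(A,X,+1)
state=A head=-1 tape=__X[_]__XXY   (A,_)→(A,X,+1)
state=A head=0 tape=__XX[_]_XXY   (A,_)→(A,X,+1)
state=A head=1 tape=__XXX[_]XXY   (A,_)→(A,X,+1)
state=A head=2 tape=__XXXX[X]XY   (A,X)→(A,_,-1)
state=A head=1 tape=__XXX[X]_XY   (A,X)→(A,_,-1)
state=A head=0 tape=__XX[X]__XY   (A,X)→(A,_,-1)
state=A head=-1 tape=__X[X]___XY   (A,X)→(A,_,-1)
state=A head=-2 tape=__[X]____XY   (A,X)→(A,_,-1)
state=A head=-3 tape=_[_]_____XY   (A,_)→(A,X,+1)
state=A head=-2 tape=_X[_]____XY   (A,_)→(A,X,+1)
state=A head=-1 tape=_XX[_]___XY   (A,_)→(A,X,+1)
state=A head=0 tape=_XXX[_]__XY   (A,_)→(A,X,+1)
state=A head=1 tape=_XXXX[_]_XY   (A,_)→(A,X,+1)
state=A head=2 tape=_XXXXX[_]XY   (A,_)→(A,X,+1)
state=A head=3 tape=_XXXXXX[X]Y   (A,X)→(A,_,-1)
state=A head=2 tape=_XXXXX[X]_Y   (A,X)→(A,_,-1)
state=A head=1 tape=_XXXX[X]__Y   (A,X)→(A,_,-1)
state=A head=0 tape=_XXX[X]___Y   (A,X)→(A,_,-1)
state=A head=-1 tape=_XX[X]____Y   (A,X)→(A,_,-1)
state=A head=-2 tape=_X[X]_____Y   (A,X)→(A,_,-1)
state=A head=-3 tape=_[X]______Y   (A,X)→(A,_,-1)
state=A head=-4 tape=[_]_______Y   (A,_)→(A,X,+1)
state=A head=-3 tape=X[_]______Y   (A,_)→(A,X,+1)
state=A head=-2 tape=XX[_]_____Y   (A,_)→(A,X,+1)
state=A head=-1 tape=XXX[_]____Y   (A,_)→(A,X,+1)
state=A head=0 tape=XXXX[_]___Y   (A,_)→(A,X,+1)
state=A head=1 tape=XXXXX[_]__Y   (A,_)→(A,X,+1)
state=A head=2 tape=XXXXXX[_]_Y   (A,_)→(A,X,+1)
state=A head=3 tape=XXXXXXX[_]Y   (A,_)→(A,X,+1)
state=A head=4 tape=XXXXXXXX[Y]
The non-blank tape span at halt is XXXXXXXXY.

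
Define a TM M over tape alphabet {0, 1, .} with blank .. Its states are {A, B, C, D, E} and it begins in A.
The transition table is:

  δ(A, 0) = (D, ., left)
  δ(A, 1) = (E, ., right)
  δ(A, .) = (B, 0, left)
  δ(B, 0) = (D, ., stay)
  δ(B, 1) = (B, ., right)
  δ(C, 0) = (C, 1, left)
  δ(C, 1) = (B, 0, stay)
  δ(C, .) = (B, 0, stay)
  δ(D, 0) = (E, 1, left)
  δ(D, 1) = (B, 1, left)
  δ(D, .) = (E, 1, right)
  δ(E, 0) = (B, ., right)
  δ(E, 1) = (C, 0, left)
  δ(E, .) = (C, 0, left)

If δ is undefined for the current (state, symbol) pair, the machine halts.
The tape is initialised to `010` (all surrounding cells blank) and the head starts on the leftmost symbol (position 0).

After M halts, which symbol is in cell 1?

.

A | .[0]10..   read 0 → write ., move left, go to D
D | [.].10..   read . → write 1, move right, go to E
E | 1[.]10..   read . → write 0, move left, go to C
C | [1]010..   read 1 → write 0, move stay, go to B
B | [0]010..   read 0 → write ., move stay, go to D
D | [.]010..   read . → write 1, move right, go to E
E | 1[0]10..   read 0 → write ., move right, go to B
B | 1.[1]0..   read 1 → write ., move right, go to B
B | 1..[0]..   read 0 → write ., move stay, go to D
D | 1..[.]..   read . → write 1, move right, go to E
E | 1..1[.].   read . → write 0, move left, go to C
C | 1..[1]0.   read 1 → write 0, move stay, go to B
B | 1..[0]0.   read 0 → write ., move stay, go to D
D | 1..[.]0.   read . → write 1, move right, go to E
E | 1..1[0].   read 0 → write ., move right, go to B
B | 1..1.[.]
Cell 1 holds . when M halts.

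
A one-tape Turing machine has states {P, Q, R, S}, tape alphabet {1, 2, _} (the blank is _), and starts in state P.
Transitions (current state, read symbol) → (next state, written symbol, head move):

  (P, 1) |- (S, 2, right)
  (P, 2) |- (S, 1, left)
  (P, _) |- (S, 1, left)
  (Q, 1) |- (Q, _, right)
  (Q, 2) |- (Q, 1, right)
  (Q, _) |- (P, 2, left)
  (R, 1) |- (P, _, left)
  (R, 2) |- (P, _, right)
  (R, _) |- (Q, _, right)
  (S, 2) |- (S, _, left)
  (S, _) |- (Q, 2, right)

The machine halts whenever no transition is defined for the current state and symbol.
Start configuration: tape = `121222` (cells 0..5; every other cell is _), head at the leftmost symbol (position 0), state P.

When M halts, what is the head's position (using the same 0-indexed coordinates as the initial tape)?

state=P head=0 tape=____[1]21222   (P,1)→(S,2,right)
state=S head=1 tape=____2[2]1222   (S,2)→(S,_,left)
state=S head=0 tape=____[2]_1222   (S,2)→(S,_,left)
state=S head=-1 tape=___[_]__1222   (S,_)→(Q,2,right)
state=Q head=0 tape=___2[_]_1222   (Q,_)→(P,2,left)
state=P head=-1 tape=___[2]2_1222   (P,2)→(S,1,left)
state=S head=-2 tape=__[_]12_1222   (S,_)→(Q,2,right)
state=Q head=-1 tape=__2[1]2_1222   (Q,1)→(Q,_,right)
state=Q head=0 tape=__2_[2]_1222   (Q,2)→(Q,1,right)
state=Q head=1 tape=__2_1[_]1222   (Q,_)→(P,2,left)
state=P head=0 tape=__2_[1]21222   (P,1)→(S,2,right)
state=S head=1 tape=__2_2[2]1222   (S,2)→(S,_,left)
state=S head=0 tape=__2_[2]_1222   (S,2)→(S,_,left)
state=S head=-1 tape=__2[_]__1222   (S,_)→(Q,2,right)
state=Q head=0 tape=__22[_]_1222   (Q,_)→(P,2,left)
state=P head=-1 tape=__2[2]2_1222   (P,2)→(S,1,left)
state=S head=-2 tape=__[2]12_1222   (S,2)→(S,_,left)
state=S head=-3 tape=_[_]_12_1222   (S,_)→(Q,2,right)
state=Q head=-2 tape=_2[_]12_1222   (Q,_)→(P,2,left)
state=P head=-3 tape=_[2]212_1222   (P,2)→(S,1,left)
state=S head=-4 tape=[_]1212_1222   (S,_)→(Q,2,right)
state=Q head=-3 tape=2[1]212_1222   (Q,1)→(Q,_,right)
state=Q head=-2 tape=2_[2]12_1222   (Q,2)→(Q,1,right)
state=Q head=-1 tape=2_1[1]2_1222   (Q,1)→(Q,_,right)
state=Q head=0 tape=2_1_[2]_1222   (Q,2)→(Q,1,right)
state=Q head=1 tape=2_1_1[_]1222   (Q,_)→(P,2,left)
state=P head=0 tape=2_1_[1]21222   (P,1)→(S,2,right)
state=S head=1 tape=2_1_2[2]1222   (S,2)→(S,_,left)
state=S head=0 tape=2_1_[2]_1222   (S,2)→(S,_,left)
state=S head=-1 tape=2_1[_]__1222   (S,_)→(Q,2,right)
state=Q head=0 tape=2_12[_]_1222   (Q,_)→(P,2,left)
state=P head=-1 tape=2_1[2]2_1222   (P,2)→(S,1,left)
state=S head=-2 tape=2_[1]12_1222
At halt the head is at cell -2.

-2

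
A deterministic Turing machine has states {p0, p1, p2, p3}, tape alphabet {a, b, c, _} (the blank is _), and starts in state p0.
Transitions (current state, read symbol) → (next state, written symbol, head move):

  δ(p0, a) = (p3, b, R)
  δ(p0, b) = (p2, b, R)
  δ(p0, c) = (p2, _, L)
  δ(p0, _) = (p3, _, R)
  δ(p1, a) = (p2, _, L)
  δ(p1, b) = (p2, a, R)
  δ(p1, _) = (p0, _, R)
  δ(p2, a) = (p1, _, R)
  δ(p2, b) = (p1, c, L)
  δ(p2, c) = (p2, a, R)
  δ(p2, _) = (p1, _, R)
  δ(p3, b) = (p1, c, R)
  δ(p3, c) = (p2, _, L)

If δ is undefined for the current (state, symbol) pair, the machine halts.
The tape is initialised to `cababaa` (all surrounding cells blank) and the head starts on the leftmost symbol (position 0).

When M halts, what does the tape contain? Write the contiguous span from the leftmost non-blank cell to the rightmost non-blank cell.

ba_a

state=p0 head=0 tape=_[c]ababaa__   (p0,c)→(p2,_,L)
state=p2 head=-1 tape=[_]_ababaa__   (p2,_)→(p1,_,R)
state=p1 head=0 tape=_[_]ababaa__   (p1,_)→(p0,_,R)
state=p0 head=1 tape=__[a]babaa__   (p0,a)→(p3,b,R)
state=p3 head=2 tape=__b[b]abaa__   (p3,b)→(p1,c,R)
state=p1 head=3 tape=__bc[a]baa__   (p1,a)→(p2,_,L)
state=p2 head=2 tape=__b[c]_baa__   (p2,c)→(p2,a,R)
state=p2 head=3 tape=__ba[_]baa__   (p2,_)→(p1,_,R)
state=p1 head=4 tape=__ba_[b]aa__   (p1,b)→(p2,a,R)
state=p2 head=5 tape=__ba_a[a]a__   (p2,a)→(p1,_,R)
state=p1 head=6 tape=__ba_a_[a]__   (p1,a)→(p2,_,L)
state=p2 head=5 tape=__ba_a[_]___   (p2,_)→(p1,_,R)
state=p1 head=6 tape=__ba_a_[_]__   (p1,_)→(p0,_,R)
state=p0 head=7 tape=__ba_a__[_]_   (p0,_)→(p3,_,R)
state=p3 head=8 tape=__ba_a___[_]
The non-blank tape span at halt is ba_a.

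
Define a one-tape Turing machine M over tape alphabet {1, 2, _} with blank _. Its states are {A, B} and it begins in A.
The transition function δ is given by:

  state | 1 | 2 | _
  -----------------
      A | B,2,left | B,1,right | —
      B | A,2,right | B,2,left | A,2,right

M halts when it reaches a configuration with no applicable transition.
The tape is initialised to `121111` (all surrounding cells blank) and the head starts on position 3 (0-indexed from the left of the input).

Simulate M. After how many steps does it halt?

12

A | 121[1]11__   read 1 → write 2, move left, go to B
B | 12[1]211__   read 1 → write 2, move right, go to A
A | 122[2]11__   read 2 → write 1, move right, go to B
B | 1221[1]1__   read 1 → write 2, move right, go to A
A | 12212[1]__   read 1 → write 2, move left, go to B
B | 1221[2]2__   read 2 → write 2, move left, go to B
B | 122[1]22__   read 1 → write 2, move right, go to A
A | 1222[2]2__   read 2 → write 1, move right, go to B
B | 12221[2]__   read 2 → write 2, move left, go to B
B | 1222[1]2__   read 1 → write 2, move right, go to A
A | 12222[2]__   read 2 → write 1, move right, go to B
B | 122221[_]_   read _ → write 2, move right, go to A
A | 1222212[_]
M halts after 12 transitions.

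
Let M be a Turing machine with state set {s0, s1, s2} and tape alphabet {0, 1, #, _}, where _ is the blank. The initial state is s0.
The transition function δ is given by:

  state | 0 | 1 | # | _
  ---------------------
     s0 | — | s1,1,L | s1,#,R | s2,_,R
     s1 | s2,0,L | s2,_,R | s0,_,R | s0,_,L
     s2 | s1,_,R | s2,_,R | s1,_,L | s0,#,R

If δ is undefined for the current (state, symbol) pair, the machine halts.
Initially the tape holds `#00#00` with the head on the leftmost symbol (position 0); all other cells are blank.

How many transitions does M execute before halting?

state=s0 head=0 tape=__[#]00#00   (s0,#)→(s1,#,R)
state=s1 head=1 tape=__#[0]0#00   (s1,0)→(s2,0,L)
state=s2 head=0 tape=__[#]00#00   (s2,#)→(s1,_,L)
state=s1 head=-1 tape=_[_]_00#00   (s1,_)→(s0,_,L)
state=s0 head=-2 tape=[_]__00#00   (s0,_)→(s2,_,R)
state=s2 head=-1 tape=_[_]_00#00   (s2,_)→(s0,#,R)
state=s0 head=0 tape=_#[_]00#00   (s0,_)→(s2,_,R)
state=s2 head=1 tape=_#_[0]0#00   (s2,0)→(s1,_,R)
state=s1 head=2 tape=_#__[0]#00   (s1,0)→(s2,0,L)
state=s2 head=1 tape=_#_[_]0#00   (s2,_)→(s0,#,R)
state=s0 head=2 tape=_#_#[0]#00
M halts after 10 transitions.

10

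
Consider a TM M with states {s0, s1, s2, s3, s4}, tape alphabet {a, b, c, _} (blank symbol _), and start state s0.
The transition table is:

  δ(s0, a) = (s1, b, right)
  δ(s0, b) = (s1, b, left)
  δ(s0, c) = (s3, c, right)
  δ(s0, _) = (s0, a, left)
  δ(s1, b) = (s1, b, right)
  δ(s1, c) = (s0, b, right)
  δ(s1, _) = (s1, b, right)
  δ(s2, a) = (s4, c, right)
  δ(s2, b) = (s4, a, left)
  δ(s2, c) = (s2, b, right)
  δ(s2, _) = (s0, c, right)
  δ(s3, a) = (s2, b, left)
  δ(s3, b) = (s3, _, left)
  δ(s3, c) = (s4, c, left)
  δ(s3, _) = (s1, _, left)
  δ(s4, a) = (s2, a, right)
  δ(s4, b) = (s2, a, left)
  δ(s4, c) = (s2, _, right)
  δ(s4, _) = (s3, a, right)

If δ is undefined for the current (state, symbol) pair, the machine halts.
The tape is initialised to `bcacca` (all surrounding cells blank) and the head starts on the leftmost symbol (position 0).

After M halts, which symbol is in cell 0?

state=s0 head=0 tape=__[b]cacca__   (s0,b)→(s1,b,left)
state=s1 head=-1 tape=_[_]bcacca__   (s1,_)→(s1,b,right)
state=s1 head=0 tape=_b[b]cacca__   (s1,b)→(s1,b,right)
state=s1 head=1 tape=_bb[c]acca__   (s1,c)→(s0,b,right)
state=s0 head=2 tape=_bbb[a]cca__   (s0,a)→(s1,b,right)
state=s1 head=3 tape=_bbbb[c]ca__   (s1,c)→(s0,b,right)
state=s0 head=4 tape=_bbbbb[c]a__   (s0,c)→(s3,c,right)
state=s3 head=5 tape=_bbbbbc[a]__   (s3,a)→(s2,b,left)
state=s2 head=4 tape=_bbbbb[c]b__   (s2,c)→(s2,b,right)
state=s2 head=5 tape=_bbbbbb[b]__   (s2,b)→(s4,a,left)
state=s4 head=4 tape=_bbbbb[b]a__   (s4,b)→(s2,a,left)
state=s2 head=3 tape=_bbbb[b]aa__   (s2,b)→(s4,a,left)
state=s4 head=2 tape=_bbb[b]aaa__   (s4,b)→(s2,a,left)
state=s2 head=1 tape=_bb[b]aaaa__   (s2,b)→(s4,a,left)
state=s4 head=0 tape=_b[b]aaaaa__   (s4,b)→(s2,a,left)
state=s2 head=-1 tape=_[b]aaaaaa__   (s2,b)→(s4,a,left)
state=s4 head=-2 tape=[_]aaaaaaa__   (s4,_)→(s3,a,right)
state=s3 head=-1 tape=a[a]aaaaaa__   (s3,a)→(s2,b,left)
state=s2 head=-2 tape=[a]baaaaaa__   (s2,a)→(s4,c,right)
state=s4 head=-1 tape=c[b]aaaaaa__   (s4,b)→(s2,a,left)
state=s2 head=-2 tape=[c]aaaaaaa__   (s2,c)→(s2,b,right)
state=s2 head=-1 tape=b[a]aaaaaa__   (s2,a)→(s4,c,right)
state=s4 head=0 tape=bc[a]aaaaa__   (s4,a)→(s2,a,right)
state=s2 head=1 tape=bca[a]aaaa__   (s2,a)→(s4,c,right)
state=s4 head=2 tape=bcac[a]aaa__   (s4,a)→(s2,a,right)
state=s2 head=3 tape=bcaca[a]aa__   (s2,a)→(s4,c,right)
state=s4 head=4 tape=bcacac[a]a__   (s4,a)→(s2,a,right)
state=s2 head=5 tape=bcacaca[a]__   (s2,a)→(s4,c,right)
state=s4 head=6 tape=bcacacac[_]_   (s4,_)→(s3,a,right)
state=s3 head=7 tape=bcacacaca[_]   (s3,_)→(s1,_,left)
state=s1 head=6 tape=bcacacac[a]_
Cell 0 holds a when M halts.

a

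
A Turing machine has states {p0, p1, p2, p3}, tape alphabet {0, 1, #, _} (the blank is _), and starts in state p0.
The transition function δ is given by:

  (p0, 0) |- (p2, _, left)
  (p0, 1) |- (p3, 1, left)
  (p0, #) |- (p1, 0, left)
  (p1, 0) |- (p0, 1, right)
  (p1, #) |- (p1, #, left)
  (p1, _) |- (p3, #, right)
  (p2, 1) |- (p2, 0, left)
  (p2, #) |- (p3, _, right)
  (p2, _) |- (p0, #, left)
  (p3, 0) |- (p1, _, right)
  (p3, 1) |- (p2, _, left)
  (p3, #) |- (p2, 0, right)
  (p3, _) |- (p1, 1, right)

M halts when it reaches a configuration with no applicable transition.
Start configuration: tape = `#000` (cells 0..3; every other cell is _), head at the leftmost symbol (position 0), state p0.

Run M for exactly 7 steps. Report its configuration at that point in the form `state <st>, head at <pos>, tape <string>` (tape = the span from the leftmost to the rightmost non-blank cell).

state=p0 head=0 tape=_[#]000   (p0,#)→(p1,0,left)
state=p1 head=-1 tape=[_]0000   (p1,_)→(p3,#,right)
state=p3 head=0 tape=#[0]000   (p3,0)→(p1,_,right)
state=p1 head=1 tape=#_[0]00   (p1,0)→(p0,1,right)
state=p0 head=2 tape=#_1[0]0   (p0,0)→(p2,_,left)
state=p2 head=1 tape=#_[1]_0   (p2,1)→(p2,0,left)
state=p2 head=0 tape=#[_]0_0   (p2,_)→(p0,#,left)
state=p0 head=-1 tape=[#]#0_0
After 7 steps: state p0, head at -1, tape ##0_0.

state p0, head at -1, tape ##0_0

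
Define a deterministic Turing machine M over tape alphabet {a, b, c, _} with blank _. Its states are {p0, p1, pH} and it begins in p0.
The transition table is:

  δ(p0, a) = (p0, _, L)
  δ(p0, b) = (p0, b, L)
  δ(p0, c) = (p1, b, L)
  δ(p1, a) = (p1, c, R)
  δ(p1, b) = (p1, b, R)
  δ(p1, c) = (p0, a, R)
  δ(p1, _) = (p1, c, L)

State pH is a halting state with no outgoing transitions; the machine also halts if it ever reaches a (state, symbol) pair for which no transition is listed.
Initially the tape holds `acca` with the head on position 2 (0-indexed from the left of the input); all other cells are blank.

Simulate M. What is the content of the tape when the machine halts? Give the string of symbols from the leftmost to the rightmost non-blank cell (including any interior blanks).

p0 | _ac[c]a   read c → write b, move L, go to p1
p1 | _a[c]ba   read c → write a, move R, go to p0
p0 | _aa[b]a   read b → write b, move L, go to p0
p0 | _a[a]ba   read a → write _, move L, go to p0
p0 | _[a]_ba   read a → write _, move L, go to p0
p0 | [_]__ba
The non-blank tape span at halt is ba.

ba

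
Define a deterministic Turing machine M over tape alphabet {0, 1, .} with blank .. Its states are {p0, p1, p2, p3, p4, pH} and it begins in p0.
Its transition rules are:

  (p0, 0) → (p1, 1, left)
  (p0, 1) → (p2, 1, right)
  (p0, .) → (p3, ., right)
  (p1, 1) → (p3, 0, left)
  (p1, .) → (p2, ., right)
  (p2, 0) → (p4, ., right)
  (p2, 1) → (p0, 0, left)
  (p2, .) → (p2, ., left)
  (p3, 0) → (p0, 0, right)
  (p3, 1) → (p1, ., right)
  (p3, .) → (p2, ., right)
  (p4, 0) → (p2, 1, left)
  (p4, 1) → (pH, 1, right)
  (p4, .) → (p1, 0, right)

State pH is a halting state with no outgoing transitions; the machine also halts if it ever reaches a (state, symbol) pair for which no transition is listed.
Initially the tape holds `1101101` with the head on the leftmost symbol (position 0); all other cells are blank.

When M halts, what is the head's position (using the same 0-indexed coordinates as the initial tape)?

state=p0 head=0 tape=.[1]101101   (p0,1)→(p2,1,right)
state=p2 head=1 tape=.1[1]01101   (p2,1)→(p0,0,left)
state=p0 head=0 tape=.[1]001101   (p0,1)→(p2,1,right)
state=p2 head=1 tape=.1[0]01101   (p2,0)→(p4,.,right)
state=p4 head=2 tape=.1.[0]1101   (p4,0)→(p2,1,left)
state=p2 head=1 tape=.1[.]11101   (p2,.)→(p2,.,left)
state=p2 head=0 tape=.[1].11101   (p2,1)→(p0,0,left)
state=p0 head=-1 tape=[.]0.11101   (p0,.)→(p3,.,right)
state=p3 head=0 tape=.[0].11101   (p3,0)→(p0,0,right)
state=p0 head=1 tape=.0[.]11101   (p0,.)→(p3,.,right)
state=p3 head=2 tape=.0.[1]1101   (p3,1)→(p1,.,right)
state=p1 head=3 tape=.0..[1]101   (p1,1)→(p3,0,left)
state=p3 head=2 tape=.0.[.]0101   (p3,.)→(p2,.,right)
state=p2 head=3 tape=.0..[0]101   (p2,0)→(p4,.,right)
state=p4 head=4 tape=.0...[1]01   (p4,1)→(pH,1,right)
state=pH head=5 tape=.0...1[0]1
At halt the head is at cell 5.

5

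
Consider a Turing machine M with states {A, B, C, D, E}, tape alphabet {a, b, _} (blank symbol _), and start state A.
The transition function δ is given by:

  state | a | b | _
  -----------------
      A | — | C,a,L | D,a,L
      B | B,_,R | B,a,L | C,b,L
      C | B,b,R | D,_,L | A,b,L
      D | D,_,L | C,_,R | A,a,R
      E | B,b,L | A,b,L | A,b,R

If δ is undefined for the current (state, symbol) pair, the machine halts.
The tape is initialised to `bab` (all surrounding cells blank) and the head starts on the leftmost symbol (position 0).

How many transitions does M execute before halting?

4

state=A head=0 tape=___[b]ab   (A,b)→(C,a,L)
state=C head=-1 tape=__[_]aab   (C,_)→(A,b,L)
state=A head=-2 tape=_[_]baab   (A,_)→(D,a,L)
state=D head=-3 tape=[_]abaab   (D,_)→(A,a,R)
state=A head=-2 tape=a[a]baab
M halts after 4 transitions.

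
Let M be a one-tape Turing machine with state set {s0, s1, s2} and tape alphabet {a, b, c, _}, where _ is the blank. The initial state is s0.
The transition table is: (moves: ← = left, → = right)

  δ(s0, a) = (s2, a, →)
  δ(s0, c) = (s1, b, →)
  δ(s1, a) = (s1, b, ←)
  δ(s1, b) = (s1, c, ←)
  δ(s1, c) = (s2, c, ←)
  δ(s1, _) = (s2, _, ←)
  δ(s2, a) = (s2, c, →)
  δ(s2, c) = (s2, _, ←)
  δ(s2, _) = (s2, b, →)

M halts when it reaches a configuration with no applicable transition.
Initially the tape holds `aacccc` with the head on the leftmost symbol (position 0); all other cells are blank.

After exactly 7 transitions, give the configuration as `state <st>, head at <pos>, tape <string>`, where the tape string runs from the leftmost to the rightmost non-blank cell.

state s2, head at 3, tape cbbccc

state=s0 head=0 tape=[a]acccc   (s0,a)→(s2,a,→)
state=s2 head=1 tape=a[a]cccc   (s2,a)→(s2,c,→)
state=s2 head=2 tape=ac[c]ccc   (s2,c)→(s2,_,←)
state=s2 head=1 tape=a[c]_ccc   (s2,c)→(s2,_,←)
state=s2 head=0 tape=[a]__ccc   (s2,a)→(s2,c,→)
state=s2 head=1 tape=c[_]_ccc   (s2,_)→(s2,b,→)
state=s2 head=2 tape=cb[_]ccc   (s2,_)→(s2,b,→)
state=s2 head=3 tape=cbb[c]cc
After 7 steps: state s2, head at 3, tape cbbccc.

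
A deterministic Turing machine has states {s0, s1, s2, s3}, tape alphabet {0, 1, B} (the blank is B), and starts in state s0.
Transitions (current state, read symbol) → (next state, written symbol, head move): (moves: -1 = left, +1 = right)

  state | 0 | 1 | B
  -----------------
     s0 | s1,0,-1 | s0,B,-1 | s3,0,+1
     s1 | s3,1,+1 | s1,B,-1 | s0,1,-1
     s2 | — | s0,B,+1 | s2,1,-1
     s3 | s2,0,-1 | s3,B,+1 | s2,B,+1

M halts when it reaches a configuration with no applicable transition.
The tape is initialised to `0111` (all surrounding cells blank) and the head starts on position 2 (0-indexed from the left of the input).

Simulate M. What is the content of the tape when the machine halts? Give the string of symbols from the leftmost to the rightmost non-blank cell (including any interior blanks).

state=s0 head=2 tape=BB01[1]1   (s0,1)→(s0,B,-1)
state=s0 head=1 tape=BB0[1]B1   (s0,1)→(s0,B,-1)
state=s0 head=0 tape=BB[0]BB1   (s0,0)→(s1,0,-1)
state=s1 head=-1 tape=B[B]0BB1   (s1,B)→(s0,1,-1)
state=s0 head=-2 tape=[B]10BB1   (s0,B)→(s3,0,+1)
state=s3 head=-1 tape=0[1]0BB1   (s3,1)→(s3,B,+1)
state=s3 head=0 tape=0B[0]BB1   (s3,0)→(s2,0,-1)
state=s2 head=-1 tape=0[B]0BB1   (s2,B)→(s2,1,-1)
state=s2 head=-2 tape=[0]10BB1
The non-blank tape span at halt is 010BB1.

010BB1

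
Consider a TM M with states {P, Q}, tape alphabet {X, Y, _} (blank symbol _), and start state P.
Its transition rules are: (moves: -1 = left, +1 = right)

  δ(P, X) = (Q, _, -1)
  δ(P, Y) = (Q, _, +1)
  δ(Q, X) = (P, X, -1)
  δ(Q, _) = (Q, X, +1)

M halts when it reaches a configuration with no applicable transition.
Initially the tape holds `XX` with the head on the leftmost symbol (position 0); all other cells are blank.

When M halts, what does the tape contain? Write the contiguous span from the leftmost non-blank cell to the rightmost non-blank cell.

X_X

P | __[X]X   read X → write _, move -1, go to Q
Q | _[_]_X   read _ → write X, move +1, go to Q
Q | _X[_]X   read _ → write X, move +1, go to Q
Q | _XX[X]   read X → write X, move -1, go to P
P | _X[X]X   read X → write _, move -1, go to Q
Q | _[X]_X   read X → write X, move -1, go to P
P | [_]X_X
The non-blank tape span at halt is X_X.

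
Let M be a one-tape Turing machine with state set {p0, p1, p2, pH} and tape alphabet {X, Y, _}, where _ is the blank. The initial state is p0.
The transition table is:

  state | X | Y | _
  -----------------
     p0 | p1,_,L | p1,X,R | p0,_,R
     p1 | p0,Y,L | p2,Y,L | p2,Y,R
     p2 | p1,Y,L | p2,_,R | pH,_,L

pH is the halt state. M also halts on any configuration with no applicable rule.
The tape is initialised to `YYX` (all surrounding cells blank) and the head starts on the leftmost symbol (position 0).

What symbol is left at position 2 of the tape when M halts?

state=p0 head=0 tape=_[Y]YX_   (p0,Y)→(p1,X,R)
state=p1 head=1 tape=_X[Y]X_   (p1,Y)→(p2,Y,L)
state=p2 head=0 tape=_[X]YX_   (p2,X)→(p1,Y,L)
state=p1 head=-1 tape=[_]YYX_   (p1,_)→(p2,Y,R)
state=p2 head=0 tape=Y[Y]YX_   (p2,Y)→(p2,_,R)
state=p2 head=1 tape=Y_[Y]X_   (p2,Y)→(p2,_,R)
state=p2 head=2 tape=Y__[X]_   (p2,X)→(p1,Y,L)
state=p1 head=1 tape=Y_[_]Y_   (p1,_)→(p2,Y,R)
state=p2 head=2 tape=Y_Y[Y]_   (p2,Y)→(p2,_,R)
state=p2 head=3 tape=Y_Y_[_]   (p2,_)→(pH,_,L)
state=pH head=2 tape=Y_Y[_]_
Cell 2 holds _ when M halts.

_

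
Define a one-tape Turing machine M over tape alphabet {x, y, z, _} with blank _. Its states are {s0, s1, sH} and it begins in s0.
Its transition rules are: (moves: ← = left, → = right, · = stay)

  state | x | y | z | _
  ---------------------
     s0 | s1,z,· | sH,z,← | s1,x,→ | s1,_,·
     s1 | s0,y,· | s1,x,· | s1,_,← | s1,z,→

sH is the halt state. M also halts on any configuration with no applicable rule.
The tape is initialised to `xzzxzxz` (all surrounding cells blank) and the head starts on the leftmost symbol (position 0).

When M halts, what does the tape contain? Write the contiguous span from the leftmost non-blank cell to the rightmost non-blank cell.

zzzzzzzzxz

s0 | ___[x]zzxzxz   read x → write z, move ·, go to s1
s1 | ___[z]zzxzxz   read z → write _, move ←, go to s1
s1 | __[_]_zzxzxz   read _ → write z, move →, go to s1
s1 | __z[_]zzxzxz   read _ → write z, move →, go to s1
s1 | __zz[z]zxzxz   read z → write _, move ←, go to s1
s1 | __z[z]_zxzxz   read z → write _, move ←, go to s1
s1 | __[z]__zxzxz   read z → write _, move ←, go to s1
s1 | _[_]___zxzxz   read _ → write z, move →, go to s1
s1 | _z[_]__zxzxz   read _ → write z, move →, go to s1
s1 | _zz[_]_zxzxz   read _ → write z, move →, go to s1
s1 | _zzz[_]zxzxz   read _ → write z, move →, go to s1
s1 | _zzzz[z]xzxz   read z → write _, move ←, go to s1
s1 | _zzz[z]_xzxz   read z → write _, move ←, go to s1
s1 | _zz[z]__xzxz   read z → write _, move ←, go to s1
s1 | _z[z]___xzxz   read z → write _, move ←, go to s1
s1 | _[z]____xzxz   read z → write _, move ←, go to s1
s1 | [_]_____xzxz   read _ → write z, move →, go to s1
s1 | z[_]____xzxz   read _ → write z, move →, go to s1
s1 | zz[_]___xzxz   read _ → write z, move →, go to s1
s1 | zzz[_]__xzxz   read _ → write z, move →, go to s1
s1 | zzzz[_]_xzxz   read _ → write z, move →, go to s1
s1 | zzzzz[_]xzxz   read _ → write z, move →, go to s1
s1 | zzzzzz[x]zxz   read x → write y, move ·, go to s0
s0 | zzzzzz[y]zxz   read y → write z, move ←, go to sH
sH | zzzzz[z]zzxz
The non-blank tape span at halt is zzzzzzzzxz.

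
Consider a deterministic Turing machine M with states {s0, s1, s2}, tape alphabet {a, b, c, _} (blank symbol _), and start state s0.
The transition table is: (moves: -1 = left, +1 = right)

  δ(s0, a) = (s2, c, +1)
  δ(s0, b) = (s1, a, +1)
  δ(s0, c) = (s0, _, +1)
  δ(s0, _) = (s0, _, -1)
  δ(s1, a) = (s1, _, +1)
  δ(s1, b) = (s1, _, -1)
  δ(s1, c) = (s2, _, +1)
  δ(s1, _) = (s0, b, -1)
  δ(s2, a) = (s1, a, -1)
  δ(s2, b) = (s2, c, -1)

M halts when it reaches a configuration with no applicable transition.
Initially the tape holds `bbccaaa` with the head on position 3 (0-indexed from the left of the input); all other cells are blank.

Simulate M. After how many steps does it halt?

14

s0 | bbc[c]aaa   read c → write _, move +1, go to s0
s0 | bbc_[a]aa   read a → write c, move +1, go to s2
s2 | bbc_c[a]a   read a → write a, move -1, go to s1
s1 | bbc_[c]aa   read c → write _, move +1, go to s2
s2 | bbc__[a]a   read a → write a, move -1, go to s1
s1 | bbc_[_]aa   read _ → write b, move -1, go to s0
s0 | bbc[_]baa   read _ → write _, move -1, go to s0
s0 | bb[c]_baa   read c → write _, move +1, go to s0
s0 | bb_[_]baa   read _ → write _, move -1, go to s0
s0 | bb[_]_baa   read _ → write _, move -1, go to s0
s0 | b[b]__baa   read b → write a, move +1, go to s1
s1 | ba[_]_baa   read _ → write b, move -1, go to s0
s0 | b[a]b_baa   read a → write c, move +1, go to s2
s2 | bc[b]_baa   read b → write c, move -1, go to s2
s2 | b[c]c_baa
M halts after 14 transitions.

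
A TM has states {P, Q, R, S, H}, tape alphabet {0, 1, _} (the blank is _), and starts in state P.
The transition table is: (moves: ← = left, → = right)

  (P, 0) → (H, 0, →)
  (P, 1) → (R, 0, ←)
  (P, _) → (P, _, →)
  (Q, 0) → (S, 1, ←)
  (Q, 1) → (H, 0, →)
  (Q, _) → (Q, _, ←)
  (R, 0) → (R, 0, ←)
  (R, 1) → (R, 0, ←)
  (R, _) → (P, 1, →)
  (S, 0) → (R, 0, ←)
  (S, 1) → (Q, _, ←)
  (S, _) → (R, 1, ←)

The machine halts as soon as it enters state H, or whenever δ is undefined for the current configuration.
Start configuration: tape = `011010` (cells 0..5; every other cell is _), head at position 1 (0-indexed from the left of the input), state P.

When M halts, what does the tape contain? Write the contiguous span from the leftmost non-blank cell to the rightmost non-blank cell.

1001010

state=P head=1 tape=_0[1]1010   (P,1)→(R,0,←)
state=R head=0 tape=_[0]01010   (R,0)→(R,0,←)
state=R head=-1 tape=[_]001010   (R,_)→(P,1,→)
state=P head=0 tape=1[0]01010   (P,0)→(H,0,→)
state=H head=1 tape=10[0]1010
The non-blank tape span at halt is 1001010.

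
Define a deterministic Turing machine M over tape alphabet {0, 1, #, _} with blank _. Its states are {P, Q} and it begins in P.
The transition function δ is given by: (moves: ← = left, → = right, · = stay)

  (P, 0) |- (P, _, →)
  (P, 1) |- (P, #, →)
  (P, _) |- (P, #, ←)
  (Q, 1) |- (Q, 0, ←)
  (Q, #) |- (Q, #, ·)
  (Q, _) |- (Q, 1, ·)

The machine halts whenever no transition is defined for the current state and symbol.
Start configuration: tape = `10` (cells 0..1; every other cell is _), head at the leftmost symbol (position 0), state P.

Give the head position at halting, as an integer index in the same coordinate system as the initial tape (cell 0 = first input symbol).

P | [1]0_   read 1 → write #, move →, go to P
P | #[0]_   read 0 → write _, move →, go to P
P | #_[_]   read _ → write #, move ←, go to P
P | #[_]#   read _ → write #, move ←, go to P
P | [#]##
At halt the head is at cell 0.

0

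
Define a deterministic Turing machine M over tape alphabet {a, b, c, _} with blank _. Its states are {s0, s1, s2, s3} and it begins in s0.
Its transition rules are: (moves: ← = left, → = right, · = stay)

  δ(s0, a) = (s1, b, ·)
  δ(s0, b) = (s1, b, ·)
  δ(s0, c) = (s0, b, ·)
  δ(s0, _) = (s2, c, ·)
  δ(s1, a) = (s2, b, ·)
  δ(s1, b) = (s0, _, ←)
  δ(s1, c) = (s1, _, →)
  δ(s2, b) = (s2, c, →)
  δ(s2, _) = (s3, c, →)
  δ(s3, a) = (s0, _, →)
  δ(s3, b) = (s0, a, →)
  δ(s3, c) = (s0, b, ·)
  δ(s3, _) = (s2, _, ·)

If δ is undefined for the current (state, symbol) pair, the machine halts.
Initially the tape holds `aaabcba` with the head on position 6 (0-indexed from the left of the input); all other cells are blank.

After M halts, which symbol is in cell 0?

_

state=s0 head=6 tape=_aaabcb[a]   (s0,a)→(s1,b,·)
state=s1 head=6 tape=_aaabcb[b]   (s1,b)→(s0,_,←)
state=s0 head=5 tape=_aaabc[b]_   (s0,b)→(s1,b,·)
state=s1 head=5 tape=_aaabc[b]_   (s1,b)→(s0,_,←)
state=s0 head=4 tape=_aaab[c]__   (s0,c)→(s0,b,·)
state=s0 head=4 tape=_aaab[b]__   (s0,b)→(s1,b,·)
state=s1 head=4 tape=_aaab[b]__   (s1,b)→(s0,_,←)
state=s0 head=3 tape=_aaa[b]___   (s0,b)→(s1,b,·)
state=s1 head=3 tape=_aaa[b]___   (s1,b)→(s0,_,←)
state=s0 head=2 tape=_aa[a]____   (s0,a)→(s1,b,·)
state=s1 head=2 tape=_aa[b]____   (s1,b)→(s0,_,←)
state=s0 head=1 tape=_a[a]_____   (s0,a)→(s1,b,·)
state=s1 head=1 tape=_a[b]_____   (s1,b)→(s0,_,←)
state=s0 head=0 tape=_[a]______   (s0,a)→(s1,b,·)
state=s1 head=0 tape=_[b]______   (s1,b)→(s0,_,←)
state=s0 head=-1 tape=[_]_______   (s0,_)→(s2,c,·)
state=s2 head=-1 tape=[c]_______
Cell 0 holds _ when M halts.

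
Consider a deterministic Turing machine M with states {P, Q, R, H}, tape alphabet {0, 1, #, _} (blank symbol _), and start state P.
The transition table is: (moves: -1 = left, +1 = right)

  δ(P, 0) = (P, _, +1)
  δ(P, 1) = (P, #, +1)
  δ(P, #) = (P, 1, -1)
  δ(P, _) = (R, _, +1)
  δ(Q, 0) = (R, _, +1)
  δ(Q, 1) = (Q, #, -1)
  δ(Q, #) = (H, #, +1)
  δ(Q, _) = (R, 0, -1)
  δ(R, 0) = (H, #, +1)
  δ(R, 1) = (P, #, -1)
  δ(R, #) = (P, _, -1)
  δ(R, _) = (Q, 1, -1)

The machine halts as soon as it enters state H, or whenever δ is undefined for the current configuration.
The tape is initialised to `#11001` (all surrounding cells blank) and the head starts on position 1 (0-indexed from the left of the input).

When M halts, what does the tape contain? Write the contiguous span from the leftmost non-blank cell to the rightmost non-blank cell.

P | #[1]1001__   read 1 → write #, move +1, go to P
P | ##[1]001__   read 1 → write #, move +1, go to P
P | ###[0]01__   read 0 → write _, move +1, go to P
P | ###_[0]1__   read 0 → write _, move +1, go to P
P | ###__[1]__   read 1 → write #, move +1, go to P
P | ###__#[_]_   read _ → write _, move +1, go to R
R | ###__#_[_]   read _ → write 1, move -1, go to Q
Q | ###__#[_]1   read _ → write 0, move -1, go to R
R | ###__[#]01   read # → write _, move -1, go to P
P | ###_[_]_01   read _ → write _, move +1, go to R
R | ###__[_]01   read _ → write 1, move -1, go to Q
Q | ###_[_]101   read _ → write 0, move -1, go to R
R | ###[_]0101   read _ → write 1, move -1, go to Q
Q | ##[#]10101   read # → write #, move +1, go to H
H | ###[1]0101
The non-blank tape span at halt is ###10101.

###10101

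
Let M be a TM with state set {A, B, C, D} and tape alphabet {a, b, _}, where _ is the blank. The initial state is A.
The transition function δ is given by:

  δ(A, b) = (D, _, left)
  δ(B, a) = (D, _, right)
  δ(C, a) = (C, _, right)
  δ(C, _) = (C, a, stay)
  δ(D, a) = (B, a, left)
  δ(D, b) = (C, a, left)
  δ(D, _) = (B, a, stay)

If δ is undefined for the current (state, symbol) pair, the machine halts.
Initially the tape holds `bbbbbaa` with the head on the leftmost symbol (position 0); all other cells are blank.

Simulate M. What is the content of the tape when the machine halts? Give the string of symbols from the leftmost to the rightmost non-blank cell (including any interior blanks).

state=A head=0 tape=_[b]bbbbaa   (A,b)→(D,_,left)
state=D head=-1 tape=[_]_bbbbaa   (D,_)→(B,a,stay)
state=B head=-1 tape=[a]_bbbbaa   (B,a)→(D,_,right)
state=D head=0 tape=_[_]bbbbaa   (D,_)→(B,a,stay)
state=B head=0 tape=_[a]bbbbaa   (B,a)→(D,_,right)
state=D head=1 tape=__[b]bbbaa   (D,b)→(C,a,left)
state=C head=0 tape=_[_]abbbaa   (C,_)→(C,a,stay)
state=C head=0 tape=_[a]abbbaa   (C,a)→(C,_,right)
state=C head=1 tape=__[a]bbbaa   (C,a)→(C,_,right)
state=C head=2 tape=___[b]bbaa
The non-blank tape span at halt is bbbaa.

bbbaa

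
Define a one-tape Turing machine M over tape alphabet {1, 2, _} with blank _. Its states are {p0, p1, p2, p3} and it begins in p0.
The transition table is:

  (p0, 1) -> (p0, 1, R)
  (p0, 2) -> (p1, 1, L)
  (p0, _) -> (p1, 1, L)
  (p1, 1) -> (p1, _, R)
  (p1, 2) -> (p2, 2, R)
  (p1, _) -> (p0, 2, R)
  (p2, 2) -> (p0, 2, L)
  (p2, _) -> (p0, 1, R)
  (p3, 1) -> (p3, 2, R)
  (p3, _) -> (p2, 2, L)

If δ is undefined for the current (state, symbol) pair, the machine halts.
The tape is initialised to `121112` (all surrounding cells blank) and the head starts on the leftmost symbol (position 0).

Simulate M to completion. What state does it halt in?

p2

state=p0 head=0 tape=[1]21112____   (p0,1)→(p0,1,R)
state=p0 head=1 tape=1[2]1112____   (p0,2)→(p1,1,L)
state=p1 head=0 tape=[1]11112____   (p1,1)→(p1,_,R)
state=p1 head=1 tape=_[1]1112____   (p1,1)→(p1,_,R)
state=p1 head=2 tape=__[1]112____   (p1,1)→(p1,_,R)
state=p1 head=3 tape=___[1]12____   (p1,1)→(p1,_,R)
state=p1 head=4 tape=____[1]2____   (p1,1)→(p1,_,R)
state=p1 head=5 tape=_____[2]____   (p1,2)→(p2,2,R)
state=p2 head=6 tape=_____2[_]___   (p2,_)→(p0,1,R)
state=p0 head=7 tape=_____21[_]__   (p0,_)→(p1,1,L)
state=p1 head=6 tape=_____2[1]1__   (p1,1)→(p1,_,R)
state=p1 head=7 tape=_____2_[1]__   (p1,1)→(p1,_,R)
state=p1 head=8 tape=_____2__[_]_   (p1,_)→(p0,2,R)
state=p0 head=9 tape=_____2__2[_]   (p0,_)→(p1,1,L)
state=p1 head=8 tape=_____2__[2]1   (p1,2)→(p2,2,R)
state=p2 head=9 tape=_____2__2[1]
No transition is defined for (p2, 1); M halts in state p2.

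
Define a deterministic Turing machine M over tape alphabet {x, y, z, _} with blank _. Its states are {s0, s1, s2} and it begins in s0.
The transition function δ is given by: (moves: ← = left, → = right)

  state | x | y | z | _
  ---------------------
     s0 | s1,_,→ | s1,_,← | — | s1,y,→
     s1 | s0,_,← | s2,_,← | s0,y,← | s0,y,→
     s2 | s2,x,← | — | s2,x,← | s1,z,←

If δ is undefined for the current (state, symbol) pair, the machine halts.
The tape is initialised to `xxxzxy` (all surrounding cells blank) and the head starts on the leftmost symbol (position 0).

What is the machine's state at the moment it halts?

s2

state=s0 head=0 tape=[x]xxzxy   (s0,x)→(s1,_,→)
state=s1 head=1 tape=_[x]xzxy   (s1,x)→(s0,_,←)
state=s0 head=0 tape=[_]_xzxy   (s0,_)→(s1,y,→)
state=s1 head=1 tape=y[_]xzxy   (s1,_)→(s0,y,→)
state=s0 head=2 tape=yy[x]zxy   (s0,x)→(s1,_,→)
state=s1 head=3 tape=yy_[z]xy   (s1,z)→(s0,y,←)
state=s0 head=2 tape=yy[_]yxy   (s0,_)→(s1,y,→)
state=s1 head=3 tape=yyy[y]xy   (s1,y)→(s2,_,←)
state=s2 head=2 tape=yy[y]_xy
No transition is defined for (s2, y); M halts in state s2.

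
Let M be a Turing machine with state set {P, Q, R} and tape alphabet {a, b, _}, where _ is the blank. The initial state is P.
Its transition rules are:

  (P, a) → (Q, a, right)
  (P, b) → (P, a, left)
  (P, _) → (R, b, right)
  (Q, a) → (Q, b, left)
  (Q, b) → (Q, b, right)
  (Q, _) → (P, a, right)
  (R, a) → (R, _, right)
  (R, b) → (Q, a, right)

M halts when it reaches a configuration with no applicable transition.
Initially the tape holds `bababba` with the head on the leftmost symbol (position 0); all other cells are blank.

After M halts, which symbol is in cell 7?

a

state=P head=0 tape=_[b]ababba___   (P,b)→(P,a,left)
state=P head=-1 tape=[_]aababba___   (P,_)→(R,b,right)
state=R head=0 tape=b[a]ababba___   (R,a)→(R,_,right)
state=R head=1 tape=b_[a]babba___   (R,a)→(R,_,right)
state=R head=2 tape=b__[b]abba___   (R,b)→(Q,a,right)
state=Q head=3 tape=b__a[a]bba___   (Q,a)→(Q,b,left)
state=Q head=2 tape=b__[a]bbba___   (Q,a)→(Q,b,left)
state=Q head=1 tape=b_[_]bbbba___   (Q,_)→(P,a,right)
state=P head=2 tape=b_a[b]bbba___   (P,b)→(P,a,left)
state=P head=1 tape=b_[a]abbba___   (P,a)→(Q,a,right)
state=Q head=2 tape=b_a[a]bbba___   (Q,a)→(Q,b,left)
state=Q head=1 tape=b_[a]bbbba___   (Q,a)→(Q,b,left)
state=Q head=0 tape=b[_]bbbbba___   (Q,_)→(P,a,right)
state=P head=1 tape=ba[b]bbbba___   (P,b)→(P,a,left)
state=P head=0 tape=b[a]abbbba___   (P,a)→(Q,a,right)
state=Q head=1 tape=ba[a]bbbba___   (Q,a)→(Q,b,left)
state=Q head=0 tape=b[a]bbbbba___   (Q,a)→(Q,b,left)
state=Q head=-1 tape=[b]bbbbbba___   (Q,b)→(Q,b,right)
state=Q head=0 tape=b[b]bbbbba___   (Q,b)→(Q,b,right)
state=Q head=1 tape=bb[b]bbbba___   (Q,b)→(Q,b,right)
state=Q head=2 tape=bbb[b]bbba___   (Q,b)→(Q,b,right)
state=Q head=3 tape=bbbb[b]bba___   (Q,b)→(Q,b,right)
state=Q head=4 tape=bbbbb[b]ba___   (Q,b)→(Q,b,right)
state=Q head=5 tape=bbbbbb[b]a___   (Q,b)→(Q,b,right)
state=Q head=6 tape=bbbbbbb[a]___   (Q,a)→(Q,b,left)
state=Q head=5 tape=bbbbbb[b]b___   (Q,b)→(Q,b,right)
state=Q head=6 tape=bbbbbbb[b]___   (Q,b)→(Q,b,right)
state=Q head=7 tape=bbbbbbbb[_]__   (Q,_)→(P,a,right)
state=P head=8 tape=bbbbbbbba[_]_   (P,_)→(R,b,right)
state=R head=9 tape=bbbbbbbbab[_]
Cell 7 holds a when M halts.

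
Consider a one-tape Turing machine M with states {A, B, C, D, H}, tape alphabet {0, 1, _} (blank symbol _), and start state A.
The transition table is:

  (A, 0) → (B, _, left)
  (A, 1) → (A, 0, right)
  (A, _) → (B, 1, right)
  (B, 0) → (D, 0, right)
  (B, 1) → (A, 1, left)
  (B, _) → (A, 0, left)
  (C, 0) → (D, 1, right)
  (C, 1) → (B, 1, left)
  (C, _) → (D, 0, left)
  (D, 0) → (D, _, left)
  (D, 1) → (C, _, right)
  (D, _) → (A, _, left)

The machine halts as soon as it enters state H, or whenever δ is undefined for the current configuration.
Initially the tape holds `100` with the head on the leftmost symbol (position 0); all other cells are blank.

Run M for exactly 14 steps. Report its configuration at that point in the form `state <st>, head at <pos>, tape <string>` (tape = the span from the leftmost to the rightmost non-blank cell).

state A, head at -2, tape 01___0

state=A head=0 tape=___[1]00   (A,1)→(A,0,right)
state=A head=1 tape=___0[0]0   (A,0)→(B,_,left)
state=B head=0 tape=___[0]_0   (B,0)→(D,0,right)
state=D head=1 tape=___0[_]0   (D,_)→(A,_,left)
state=A head=0 tape=___[0]_0   (A,0)→(B,_,left)
state=B head=-1 tape=__[_]__0   (B,_)→(A,0,left)
state=A head=-2 tape=_[_]0__0   (A,_)→(B,1,right)
state=B head=-1 tape=_1[0]__0   (B,0)→(D,0,right)
state=D head=0 tape=_10[_]_0   (D,_)→(A,_,left)
state=A head=-1 tape=_1[0]__0   (A,0)→(B,_,left)
state=B head=-2 tape=_[1]___0   (B,1)→(A,1,left)
state=A head=-3 tape=[_]1___0   (A,_)→(B,1,right)
state=B head=-2 tape=1[1]___0   (B,1)→(A,1,left)
state=A head=-3 tape=[1]1___0   (A,1)→(A,0,right)
state=A head=-2 tape=0[1]___0
After 14 steps: state A, head at -2, tape 01___0.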